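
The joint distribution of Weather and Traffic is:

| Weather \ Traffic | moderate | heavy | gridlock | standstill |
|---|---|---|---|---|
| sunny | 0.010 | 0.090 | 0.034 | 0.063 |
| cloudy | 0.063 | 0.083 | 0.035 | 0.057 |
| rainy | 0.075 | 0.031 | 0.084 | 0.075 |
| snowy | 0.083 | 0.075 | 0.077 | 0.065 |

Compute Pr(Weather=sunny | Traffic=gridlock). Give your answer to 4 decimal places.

0.1478

P(Traffic=gridlock) = 0.034 + 0.035 + 0.084 + 0.077 = 0.230.
P(Weather=sunny | Traffic=gridlock) = 0.034/0.230 = 0.1478.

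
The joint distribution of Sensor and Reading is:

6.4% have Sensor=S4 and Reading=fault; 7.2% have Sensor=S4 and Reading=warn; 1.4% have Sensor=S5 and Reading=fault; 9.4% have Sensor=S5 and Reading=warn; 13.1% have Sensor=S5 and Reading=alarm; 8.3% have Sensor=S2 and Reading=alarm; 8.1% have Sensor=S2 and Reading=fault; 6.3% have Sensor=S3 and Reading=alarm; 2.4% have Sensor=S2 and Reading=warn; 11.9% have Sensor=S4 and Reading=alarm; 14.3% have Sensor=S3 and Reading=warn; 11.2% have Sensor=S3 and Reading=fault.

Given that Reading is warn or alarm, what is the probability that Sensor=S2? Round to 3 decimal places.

P(Reading=warn) = 0.024 + 0.143 + 0.072 + 0.094 = 0.333.
P(Reading=alarm) = 0.083 + 0.063 + 0.119 + 0.131 = 0.396.
P(Reading ∈ {warn, alarm}) = 0.333 + 0.396 = 0.729; P(Sensor=S2, Reading ∈ {warn, alarm}) = 0.024 + 0.083 = 0.107.
P(Sensor=S2 | Reading ∈ {warn, alarm}) = 0.107/0.729 = 0.147.

0.147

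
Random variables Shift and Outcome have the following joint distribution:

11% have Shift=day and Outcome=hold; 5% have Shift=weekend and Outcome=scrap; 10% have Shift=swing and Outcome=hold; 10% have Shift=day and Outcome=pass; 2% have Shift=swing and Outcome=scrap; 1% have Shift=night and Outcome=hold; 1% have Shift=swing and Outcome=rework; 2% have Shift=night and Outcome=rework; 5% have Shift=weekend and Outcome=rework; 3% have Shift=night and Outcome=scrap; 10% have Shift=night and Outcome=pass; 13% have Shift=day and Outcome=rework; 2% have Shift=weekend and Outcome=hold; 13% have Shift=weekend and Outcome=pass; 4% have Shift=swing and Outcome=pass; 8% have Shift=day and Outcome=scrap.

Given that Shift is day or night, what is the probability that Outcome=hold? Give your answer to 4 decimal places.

P(Shift=day) = 0.10 + 0.13 + 0.08 + 0.11 = 0.42.
P(Shift=night) = 0.10 + 0.02 + 0.03 + 0.01 = 0.16.
P(Shift ∈ {day, night}) = 0.42 + 0.16 = 0.58; P(Outcome=hold, Shift ∈ {day, night}) = 0.11 + 0.01 = 0.12.
P(Outcome=hold | Shift ∈ {day, night}) = 0.12/0.58 = 0.2069.

0.2069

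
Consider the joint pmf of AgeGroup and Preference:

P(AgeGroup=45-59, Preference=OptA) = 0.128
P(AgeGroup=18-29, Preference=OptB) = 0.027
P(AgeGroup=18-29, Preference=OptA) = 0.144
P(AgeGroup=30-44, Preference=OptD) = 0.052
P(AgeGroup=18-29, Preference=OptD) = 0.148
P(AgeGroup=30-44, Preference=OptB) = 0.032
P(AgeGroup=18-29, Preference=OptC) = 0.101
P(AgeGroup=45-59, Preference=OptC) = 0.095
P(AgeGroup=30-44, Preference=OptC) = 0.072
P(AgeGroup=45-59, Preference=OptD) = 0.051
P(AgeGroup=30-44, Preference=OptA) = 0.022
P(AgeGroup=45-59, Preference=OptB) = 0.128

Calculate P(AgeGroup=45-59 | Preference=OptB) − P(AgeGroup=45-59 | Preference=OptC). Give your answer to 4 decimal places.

P(Preference=OptB) = 0.027 + 0.032 + 0.128 = 0.187; P(AgeGroup=45-59 | Preference=OptB) = 0.128/0.187 = 0.68449.
P(Preference=OptC) = 0.101 + 0.072 + 0.095 = 0.268; P(AgeGroup=45-59 | Preference=OptC) = 0.095/0.268 = 0.35448.
Difference = 0.3300.

0.3300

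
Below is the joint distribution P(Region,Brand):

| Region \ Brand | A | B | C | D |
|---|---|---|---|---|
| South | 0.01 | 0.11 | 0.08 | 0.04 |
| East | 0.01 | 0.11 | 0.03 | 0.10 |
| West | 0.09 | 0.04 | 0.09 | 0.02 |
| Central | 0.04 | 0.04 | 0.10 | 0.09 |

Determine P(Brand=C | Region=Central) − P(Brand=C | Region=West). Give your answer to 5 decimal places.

P(Region=Central) = 0.04 + 0.04 + 0.10 + 0.09 = 0.27; P(Brand=C | Region=Central) = 0.10/0.27 = 0.370370.
P(Region=West) = 0.09 + 0.04 + 0.09 + 0.02 = 0.24; P(Brand=C | Region=West) = 0.09/0.24 = 0.375000.
Difference = -0.00463.

-0.00463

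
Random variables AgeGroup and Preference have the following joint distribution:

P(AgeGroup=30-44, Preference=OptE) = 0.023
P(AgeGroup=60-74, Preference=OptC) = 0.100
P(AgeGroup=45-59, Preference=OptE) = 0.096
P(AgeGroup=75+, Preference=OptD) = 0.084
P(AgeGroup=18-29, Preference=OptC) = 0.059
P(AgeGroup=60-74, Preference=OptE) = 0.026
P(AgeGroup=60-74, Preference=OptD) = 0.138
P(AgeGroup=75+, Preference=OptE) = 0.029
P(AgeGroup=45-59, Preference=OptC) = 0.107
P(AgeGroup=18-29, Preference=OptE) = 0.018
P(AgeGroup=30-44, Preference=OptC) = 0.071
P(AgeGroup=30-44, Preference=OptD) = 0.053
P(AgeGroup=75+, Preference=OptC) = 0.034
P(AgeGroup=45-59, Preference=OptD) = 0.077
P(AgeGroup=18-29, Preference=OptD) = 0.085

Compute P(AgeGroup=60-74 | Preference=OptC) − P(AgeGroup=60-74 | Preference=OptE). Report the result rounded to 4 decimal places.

0.1341

P(Preference=OptC) = 0.059 + 0.071 + 0.107 + 0.100 + 0.034 = 0.371; P(AgeGroup=60-74 | Preference=OptC) = 0.100/0.371 = 0.26954.
P(Preference=OptE) = 0.018 + 0.023 + 0.096 + 0.026 + 0.029 = 0.192; P(AgeGroup=60-74 | Preference=OptE) = 0.026/0.192 = 0.13542.
Difference = 0.1341.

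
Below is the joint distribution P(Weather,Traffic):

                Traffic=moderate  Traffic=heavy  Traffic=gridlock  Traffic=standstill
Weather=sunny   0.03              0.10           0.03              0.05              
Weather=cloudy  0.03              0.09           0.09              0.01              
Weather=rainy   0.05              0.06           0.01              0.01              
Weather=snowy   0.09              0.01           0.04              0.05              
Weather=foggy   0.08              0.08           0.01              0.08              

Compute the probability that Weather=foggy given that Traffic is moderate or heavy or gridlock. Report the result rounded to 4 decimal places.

P(Traffic=moderate) = 0.03 + 0.03 + 0.05 + 0.09 + 0.08 = 0.28.
P(Traffic=heavy) = 0.10 + 0.09 + 0.06 + 0.01 + 0.08 = 0.34.
P(Traffic=gridlock) = 0.03 + 0.09 + 0.01 + 0.04 + 0.01 = 0.18.
P(Traffic ∈ {moderate, heavy, gridlock}) = 0.28 + 0.34 + 0.18 = 0.80; P(Weather=foggy, Traffic ∈ {moderate, heavy, gridlock}) = 0.08 + 0.08 + 0.01 = 0.17.
P(Weather=foggy | Traffic ∈ {moderate, heavy, gridlock}) = 0.17/0.80 = 0.2125.

0.2125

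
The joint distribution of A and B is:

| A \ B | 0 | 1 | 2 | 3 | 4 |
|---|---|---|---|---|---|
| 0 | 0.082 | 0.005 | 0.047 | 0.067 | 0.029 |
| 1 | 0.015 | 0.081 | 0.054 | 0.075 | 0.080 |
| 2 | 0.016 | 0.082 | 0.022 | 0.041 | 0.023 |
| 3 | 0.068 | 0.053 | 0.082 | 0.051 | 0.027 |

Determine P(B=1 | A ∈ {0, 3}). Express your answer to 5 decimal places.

0.11350

P(A=0) = 0.082 + 0.005 + 0.047 + 0.067 + 0.029 = 0.230.
P(A=3) = 0.068 + 0.053 + 0.082 + 0.051 + 0.027 = 0.281.
P(A ∈ {0, 3}) = 0.230 + 0.281 = 0.511; P(B=1, A ∈ {0, 3}) = 0.005 + 0.053 = 0.058.
P(B=1 | A ∈ {0, 3}) = 0.058/0.511 = 0.11350.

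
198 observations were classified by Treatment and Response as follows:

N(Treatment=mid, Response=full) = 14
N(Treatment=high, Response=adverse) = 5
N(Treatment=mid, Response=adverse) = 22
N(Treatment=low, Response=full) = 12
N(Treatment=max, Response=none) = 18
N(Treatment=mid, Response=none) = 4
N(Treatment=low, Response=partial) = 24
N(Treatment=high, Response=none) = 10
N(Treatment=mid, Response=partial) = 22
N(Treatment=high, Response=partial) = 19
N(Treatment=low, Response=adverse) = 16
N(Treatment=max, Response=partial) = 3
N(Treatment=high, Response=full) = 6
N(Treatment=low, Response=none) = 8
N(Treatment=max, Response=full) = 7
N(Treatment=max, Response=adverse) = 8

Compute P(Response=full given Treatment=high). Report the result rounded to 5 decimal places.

Total with Treatment=high: 10 + 19 + 6 + 5 = 40.
P(Response=full | Treatment=high) = 6/40 = 0.15000.

0.15000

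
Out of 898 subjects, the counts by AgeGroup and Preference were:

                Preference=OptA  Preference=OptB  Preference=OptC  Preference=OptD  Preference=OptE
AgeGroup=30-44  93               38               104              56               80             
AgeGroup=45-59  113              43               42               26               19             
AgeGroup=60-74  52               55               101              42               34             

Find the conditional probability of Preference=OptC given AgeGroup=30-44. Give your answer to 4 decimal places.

0.2803

Total with AgeGroup=30-44: 93 + 38 + 104 + 56 + 80 = 371.
P(Preference=OptC | AgeGroup=30-44) = 104/371 = 0.2803.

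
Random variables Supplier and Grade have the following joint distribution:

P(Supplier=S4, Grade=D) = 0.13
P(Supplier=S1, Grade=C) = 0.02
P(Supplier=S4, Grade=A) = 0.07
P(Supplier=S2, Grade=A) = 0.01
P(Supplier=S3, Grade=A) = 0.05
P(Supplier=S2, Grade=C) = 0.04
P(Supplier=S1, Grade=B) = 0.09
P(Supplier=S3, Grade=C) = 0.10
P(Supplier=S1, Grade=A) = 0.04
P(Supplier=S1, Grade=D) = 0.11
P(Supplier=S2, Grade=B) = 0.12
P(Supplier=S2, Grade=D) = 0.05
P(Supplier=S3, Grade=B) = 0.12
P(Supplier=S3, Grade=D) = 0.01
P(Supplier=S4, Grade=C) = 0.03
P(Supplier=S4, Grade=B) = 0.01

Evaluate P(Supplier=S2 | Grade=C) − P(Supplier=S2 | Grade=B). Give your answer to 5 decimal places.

P(Grade=C) = 0.02 + 0.04 + 0.10 + 0.03 = 0.19; P(Supplier=S2 | Grade=C) = 0.04/0.19 = 0.210526.
P(Grade=B) = 0.09 + 0.12 + 0.12 + 0.01 = 0.34; P(Supplier=S2 | Grade=B) = 0.12/0.34 = 0.352941.
Difference = -0.14241.

-0.14241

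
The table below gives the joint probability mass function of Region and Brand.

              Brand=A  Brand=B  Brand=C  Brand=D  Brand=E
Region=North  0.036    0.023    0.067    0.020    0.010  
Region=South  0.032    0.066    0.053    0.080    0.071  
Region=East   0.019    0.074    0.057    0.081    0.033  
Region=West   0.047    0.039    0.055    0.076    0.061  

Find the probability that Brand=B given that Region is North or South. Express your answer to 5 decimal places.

P(Region=North) = 0.036 + 0.023 + 0.067 + 0.020 + 0.010 = 0.156.
P(Region=South) = 0.032 + 0.066 + 0.053 + 0.080 + 0.071 = 0.302.
P(Region ∈ {North, South}) = 0.156 + 0.302 = 0.458; P(Brand=B, Region ∈ {North, South}) = 0.023 + 0.066 = 0.089.
P(Brand=B | Region ∈ {North, South}) = 0.089/0.458 = 0.19432.

0.19432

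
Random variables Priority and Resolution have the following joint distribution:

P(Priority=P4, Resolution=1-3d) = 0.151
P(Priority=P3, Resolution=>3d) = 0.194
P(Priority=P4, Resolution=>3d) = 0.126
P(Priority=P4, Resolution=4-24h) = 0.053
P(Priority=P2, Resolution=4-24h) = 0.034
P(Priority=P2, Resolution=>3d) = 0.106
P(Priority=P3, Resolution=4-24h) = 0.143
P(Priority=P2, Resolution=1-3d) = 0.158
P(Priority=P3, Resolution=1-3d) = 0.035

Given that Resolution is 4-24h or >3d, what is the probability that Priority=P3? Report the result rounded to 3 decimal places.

0.514

P(Resolution=4-24h) = 0.034 + 0.143 + 0.053 = 0.230.
P(Resolution=>3d) = 0.106 + 0.194 + 0.126 = 0.426.
P(Resolution ∈ {4-24h, >3d}) = 0.230 + 0.426 = 0.656; P(Priority=P3, Resolution ∈ {4-24h, >3d}) = 0.143 + 0.194 = 0.337.
P(Priority=P3 | Resolution ∈ {4-24h, >3d}) = 0.337/0.656 = 0.514.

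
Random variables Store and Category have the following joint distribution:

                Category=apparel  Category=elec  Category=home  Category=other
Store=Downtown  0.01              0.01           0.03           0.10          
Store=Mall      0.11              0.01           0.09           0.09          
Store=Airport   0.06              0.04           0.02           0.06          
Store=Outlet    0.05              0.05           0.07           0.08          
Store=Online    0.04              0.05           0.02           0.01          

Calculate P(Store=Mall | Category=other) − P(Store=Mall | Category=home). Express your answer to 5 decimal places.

P(Category=other) = 0.10 + 0.09 + 0.06 + 0.08 + 0.01 = 0.34; P(Store=Mall | Category=other) = 0.09/0.34 = 0.264706.
P(Category=home) = 0.03 + 0.09 + 0.02 + 0.07 + 0.02 = 0.23; P(Store=Mall | Category=home) = 0.09/0.23 = 0.391304.
Difference = -0.12660.

-0.12660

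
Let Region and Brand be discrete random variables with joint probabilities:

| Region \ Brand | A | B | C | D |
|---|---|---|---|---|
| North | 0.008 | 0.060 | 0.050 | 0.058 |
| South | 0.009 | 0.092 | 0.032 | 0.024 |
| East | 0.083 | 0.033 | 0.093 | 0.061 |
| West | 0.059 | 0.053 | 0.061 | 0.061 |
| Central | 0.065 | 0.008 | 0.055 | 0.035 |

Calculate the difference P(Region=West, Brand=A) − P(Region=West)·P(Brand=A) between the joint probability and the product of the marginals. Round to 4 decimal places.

P(Region=West) = 0.059 + 0.053 + 0.061 + 0.061 = 0.234.
P(Brand=A) = 0.008 + 0.009 + 0.083 + 0.059 + 0.065 = 0.224.
P(Region=West, Brand=A) − P(Region=West)P(Brand=A) = 0.059 − 0.234×0.224 = 0.0066.

0.0066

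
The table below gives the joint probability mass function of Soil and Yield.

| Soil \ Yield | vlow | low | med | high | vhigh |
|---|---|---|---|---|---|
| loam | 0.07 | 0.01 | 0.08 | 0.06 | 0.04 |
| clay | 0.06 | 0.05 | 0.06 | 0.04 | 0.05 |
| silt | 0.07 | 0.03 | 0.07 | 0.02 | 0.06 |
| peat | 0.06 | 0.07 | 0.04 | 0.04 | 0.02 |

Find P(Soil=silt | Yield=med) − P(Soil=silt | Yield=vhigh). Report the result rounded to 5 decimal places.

P(Yield=med) = 0.08 + 0.06 + 0.07 + 0.04 = 0.25; P(Soil=silt | Yield=med) = 0.07/0.25 = 0.280000.
P(Yield=vhigh) = 0.04 + 0.05 + 0.06 + 0.02 = 0.17; P(Soil=silt | Yield=vhigh) = 0.06/0.17 = 0.352941.
Difference = -0.07294.

-0.07294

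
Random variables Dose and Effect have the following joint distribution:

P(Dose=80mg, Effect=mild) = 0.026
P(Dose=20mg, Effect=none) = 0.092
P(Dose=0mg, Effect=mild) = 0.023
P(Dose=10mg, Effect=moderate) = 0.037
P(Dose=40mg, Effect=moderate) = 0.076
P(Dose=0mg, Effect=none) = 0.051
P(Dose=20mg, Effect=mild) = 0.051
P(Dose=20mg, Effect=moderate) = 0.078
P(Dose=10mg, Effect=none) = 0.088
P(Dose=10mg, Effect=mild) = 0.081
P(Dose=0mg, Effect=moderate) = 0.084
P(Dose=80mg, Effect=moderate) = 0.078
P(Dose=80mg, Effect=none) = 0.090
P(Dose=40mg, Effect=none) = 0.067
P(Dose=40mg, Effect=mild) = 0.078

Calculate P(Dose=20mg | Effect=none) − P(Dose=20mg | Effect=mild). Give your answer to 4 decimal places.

P(Effect=none) = 0.051 + 0.088 + 0.092 + 0.067 + 0.090 = 0.388; P(Dose=20mg | Effect=none) = 0.092/0.388 = 0.23711.
P(Effect=mild) = 0.023 + 0.081 + 0.051 + 0.078 + 0.026 = 0.259; P(Dose=20mg | Effect=mild) = 0.051/0.259 = 0.19691.
Difference = 0.0402.

0.0402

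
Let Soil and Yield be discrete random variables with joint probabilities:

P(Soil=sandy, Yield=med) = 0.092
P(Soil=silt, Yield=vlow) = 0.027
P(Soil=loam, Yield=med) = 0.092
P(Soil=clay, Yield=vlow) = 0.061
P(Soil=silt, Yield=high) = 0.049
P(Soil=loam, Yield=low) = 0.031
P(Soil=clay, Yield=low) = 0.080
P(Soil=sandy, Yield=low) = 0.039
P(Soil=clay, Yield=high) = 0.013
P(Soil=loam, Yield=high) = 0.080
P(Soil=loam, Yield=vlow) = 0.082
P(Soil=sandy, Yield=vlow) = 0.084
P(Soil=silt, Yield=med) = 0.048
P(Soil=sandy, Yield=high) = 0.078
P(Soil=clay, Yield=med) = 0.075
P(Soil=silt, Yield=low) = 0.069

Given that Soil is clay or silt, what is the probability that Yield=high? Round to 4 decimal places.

P(Soil=clay) = 0.061 + 0.080 + 0.075 + 0.013 = 0.229.
P(Soil=silt) = 0.027 + 0.069 + 0.048 + 0.049 = 0.193.
P(Soil ∈ {clay, silt}) = 0.229 + 0.193 = 0.422; P(Yield=high, Soil ∈ {clay, silt}) = 0.013 + 0.049 = 0.062.
P(Yield=high | Soil ∈ {clay, silt}) = 0.062/0.422 = 0.1469.

0.1469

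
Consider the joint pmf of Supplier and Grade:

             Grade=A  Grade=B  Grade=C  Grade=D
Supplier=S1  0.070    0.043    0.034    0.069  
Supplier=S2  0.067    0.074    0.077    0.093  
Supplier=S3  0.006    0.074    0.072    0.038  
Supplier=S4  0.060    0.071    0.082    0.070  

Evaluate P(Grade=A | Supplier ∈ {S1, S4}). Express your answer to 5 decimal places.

0.26052

P(Supplier=S1) = 0.070 + 0.043 + 0.034 + 0.069 = 0.216.
P(Supplier=S4) = 0.060 + 0.071 + 0.082 + 0.070 = 0.283.
P(Supplier ∈ {S1, S4}) = 0.216 + 0.283 = 0.499; P(Grade=A, Supplier ∈ {S1, S4}) = 0.070 + 0.060 = 0.130.
P(Grade=A | Supplier ∈ {S1, S4}) = 0.130/0.499 = 0.26052.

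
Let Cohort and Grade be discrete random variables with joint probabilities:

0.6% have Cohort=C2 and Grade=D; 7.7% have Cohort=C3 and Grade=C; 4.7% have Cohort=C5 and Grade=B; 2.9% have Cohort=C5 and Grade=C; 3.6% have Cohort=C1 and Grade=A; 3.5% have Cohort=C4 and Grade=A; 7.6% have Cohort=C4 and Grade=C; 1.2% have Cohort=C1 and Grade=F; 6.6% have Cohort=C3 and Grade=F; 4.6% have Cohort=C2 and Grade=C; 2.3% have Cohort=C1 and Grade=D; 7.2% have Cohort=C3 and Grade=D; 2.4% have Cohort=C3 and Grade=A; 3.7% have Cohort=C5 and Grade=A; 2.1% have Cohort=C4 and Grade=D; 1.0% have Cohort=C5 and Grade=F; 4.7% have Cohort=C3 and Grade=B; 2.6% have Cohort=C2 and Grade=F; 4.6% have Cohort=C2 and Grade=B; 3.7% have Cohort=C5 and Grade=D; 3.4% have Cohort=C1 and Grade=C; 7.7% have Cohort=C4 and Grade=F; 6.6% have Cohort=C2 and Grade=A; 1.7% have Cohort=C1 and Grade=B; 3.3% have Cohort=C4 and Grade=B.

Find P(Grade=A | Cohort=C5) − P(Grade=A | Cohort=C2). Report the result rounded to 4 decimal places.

P(Cohort=C5) = 0.037 + 0.047 + 0.029 + 0.037 + 0.010 = 0.160; P(Grade=A | Cohort=C5) = 0.037/0.160 = 0.23125.
P(Cohort=C2) = 0.066 + 0.046 + 0.046 + 0.006 + 0.026 = 0.190; P(Grade=A | Cohort=C2) = 0.066/0.190 = 0.34737.
Difference = -0.1161.

-0.1161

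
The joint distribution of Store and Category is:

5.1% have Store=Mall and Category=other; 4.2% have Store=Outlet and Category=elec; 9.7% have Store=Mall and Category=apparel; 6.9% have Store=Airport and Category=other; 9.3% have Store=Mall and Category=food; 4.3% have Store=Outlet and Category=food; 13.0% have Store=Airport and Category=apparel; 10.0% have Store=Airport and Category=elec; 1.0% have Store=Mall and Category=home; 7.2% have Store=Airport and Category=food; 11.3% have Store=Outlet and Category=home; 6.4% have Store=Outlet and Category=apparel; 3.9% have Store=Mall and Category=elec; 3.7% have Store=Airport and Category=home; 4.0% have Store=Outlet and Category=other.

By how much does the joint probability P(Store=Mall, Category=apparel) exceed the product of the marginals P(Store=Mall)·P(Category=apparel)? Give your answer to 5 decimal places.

0.01261

P(Store=Mall) = 0.093 + 0.097 + 0.039 + 0.010 + 0.051 = 0.290.
P(Category=apparel) = 0.097 + 0.130 + 0.064 = 0.291.
P(Store=Mall, Category=apparel) − P(Store=Mall)P(Category=apparel) = 0.097 − 0.290×0.291 = 0.01261.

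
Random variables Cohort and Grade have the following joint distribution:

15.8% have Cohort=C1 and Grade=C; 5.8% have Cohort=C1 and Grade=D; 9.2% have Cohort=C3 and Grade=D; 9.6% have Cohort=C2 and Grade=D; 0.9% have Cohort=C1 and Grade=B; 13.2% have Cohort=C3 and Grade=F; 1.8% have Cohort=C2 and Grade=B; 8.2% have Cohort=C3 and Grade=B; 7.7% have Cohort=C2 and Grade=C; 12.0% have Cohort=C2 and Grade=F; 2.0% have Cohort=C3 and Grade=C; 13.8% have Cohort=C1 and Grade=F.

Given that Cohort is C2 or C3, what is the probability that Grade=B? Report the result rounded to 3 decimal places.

P(Cohort=C2) = 0.018 + 0.077 + 0.096 + 0.120 = 0.311.
P(Cohort=C3) = 0.082 + 0.020 + 0.092 + 0.132 = 0.326.
P(Cohort ∈ {C2, C3}) = 0.311 + 0.326 = 0.637; P(Grade=B, Cohort ∈ {C2, C3}) = 0.018 + 0.082 = 0.100.
P(Grade=B | Cohort ∈ {C2, C3}) = 0.100/0.637 = 0.157.

0.157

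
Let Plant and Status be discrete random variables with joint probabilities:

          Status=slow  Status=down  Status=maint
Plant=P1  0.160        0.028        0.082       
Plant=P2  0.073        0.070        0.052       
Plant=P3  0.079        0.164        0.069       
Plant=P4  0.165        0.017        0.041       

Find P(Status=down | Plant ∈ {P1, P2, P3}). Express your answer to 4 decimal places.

P(Plant=P1) = 0.160 + 0.028 + 0.082 = 0.270.
P(Plant=P2) = 0.073 + 0.070 + 0.052 = 0.195.
P(Plant=P3) = 0.079 + 0.164 + 0.069 = 0.312.
P(Plant ∈ {P1, P2, P3}) = 0.270 + 0.195 + 0.312 = 0.777; P(Status=down, Plant ∈ {P1, P2, P3}) = 0.028 + 0.070 + 0.164 = 0.262.
P(Status=down | Plant ∈ {P1, P2, P3}) = 0.262/0.777 = 0.3372.

0.3372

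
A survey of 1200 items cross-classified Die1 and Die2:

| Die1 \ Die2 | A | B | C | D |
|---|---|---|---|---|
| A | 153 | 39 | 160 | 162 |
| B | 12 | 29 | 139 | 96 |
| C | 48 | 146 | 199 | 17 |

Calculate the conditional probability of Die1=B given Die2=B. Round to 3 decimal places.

Total with Die2=B: 39 + 29 + 146 = 214.
P(Die1=B | Die2=B) = 29/214 = 0.136.

0.136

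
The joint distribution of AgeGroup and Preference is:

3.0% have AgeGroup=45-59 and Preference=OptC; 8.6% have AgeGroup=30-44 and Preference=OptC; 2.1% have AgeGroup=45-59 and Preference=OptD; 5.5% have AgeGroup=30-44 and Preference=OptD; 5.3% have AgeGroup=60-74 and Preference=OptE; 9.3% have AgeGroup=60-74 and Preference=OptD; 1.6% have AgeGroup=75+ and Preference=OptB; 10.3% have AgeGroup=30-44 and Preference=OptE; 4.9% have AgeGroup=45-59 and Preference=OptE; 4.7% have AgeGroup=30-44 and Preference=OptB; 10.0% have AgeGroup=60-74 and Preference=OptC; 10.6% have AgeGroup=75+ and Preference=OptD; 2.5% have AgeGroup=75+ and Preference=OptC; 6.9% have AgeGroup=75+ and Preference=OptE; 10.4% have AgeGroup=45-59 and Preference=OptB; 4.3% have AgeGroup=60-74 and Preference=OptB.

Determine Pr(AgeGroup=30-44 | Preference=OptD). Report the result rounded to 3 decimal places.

0.200

P(Preference=OptD) = 0.055 + 0.021 + 0.093 + 0.106 = 0.275.
P(AgeGroup=30-44 | Preference=OptD) = 0.055/0.275 = 0.200.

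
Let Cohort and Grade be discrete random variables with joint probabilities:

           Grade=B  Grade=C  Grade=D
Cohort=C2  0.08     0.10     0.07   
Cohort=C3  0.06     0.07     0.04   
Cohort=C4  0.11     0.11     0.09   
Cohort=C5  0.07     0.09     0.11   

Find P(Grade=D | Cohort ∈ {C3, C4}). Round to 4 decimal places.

0.2708

P(Cohort=C3) = 0.06 + 0.07 + 0.04 = 0.17.
P(Cohort=C4) = 0.11 + 0.11 + 0.09 = 0.31.
P(Cohort ∈ {C3, C4}) = 0.17 + 0.31 = 0.48; P(Grade=D, Cohort ∈ {C3, C4}) = 0.04 + 0.09 = 0.13.
P(Grade=D | Cohort ∈ {C3, C4}) = 0.13/0.48 = 0.2708.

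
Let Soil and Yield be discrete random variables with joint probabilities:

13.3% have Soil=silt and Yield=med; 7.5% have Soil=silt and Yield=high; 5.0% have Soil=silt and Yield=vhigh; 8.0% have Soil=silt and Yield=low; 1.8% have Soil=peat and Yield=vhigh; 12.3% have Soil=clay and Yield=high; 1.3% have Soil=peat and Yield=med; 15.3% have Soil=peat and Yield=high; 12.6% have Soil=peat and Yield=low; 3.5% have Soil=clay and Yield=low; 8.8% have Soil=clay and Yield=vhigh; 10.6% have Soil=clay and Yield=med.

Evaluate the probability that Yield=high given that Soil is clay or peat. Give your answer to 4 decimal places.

0.4169

P(Soil=clay) = 0.035 + 0.106 + 0.123 + 0.088 = 0.352.
P(Soil=peat) = 0.126 + 0.013 + 0.153 + 0.018 = 0.310.
P(Soil ∈ {clay, peat}) = 0.352 + 0.310 = 0.662; P(Yield=high, Soil ∈ {clay, peat}) = 0.123 + 0.153 = 0.276.
P(Yield=high | Soil ∈ {clay, peat}) = 0.276/0.662 = 0.4169.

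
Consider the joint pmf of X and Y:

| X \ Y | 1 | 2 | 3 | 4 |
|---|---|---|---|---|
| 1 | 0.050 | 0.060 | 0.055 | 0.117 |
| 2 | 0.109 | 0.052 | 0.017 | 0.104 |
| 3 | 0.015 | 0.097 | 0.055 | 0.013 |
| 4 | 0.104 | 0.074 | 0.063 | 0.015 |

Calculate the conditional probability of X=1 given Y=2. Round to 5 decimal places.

P(Y=2) = 0.060 + 0.052 + 0.097 + 0.074 = 0.283.
P(X=1 | Y=2) = 0.060/0.283 = 0.21201.

0.21201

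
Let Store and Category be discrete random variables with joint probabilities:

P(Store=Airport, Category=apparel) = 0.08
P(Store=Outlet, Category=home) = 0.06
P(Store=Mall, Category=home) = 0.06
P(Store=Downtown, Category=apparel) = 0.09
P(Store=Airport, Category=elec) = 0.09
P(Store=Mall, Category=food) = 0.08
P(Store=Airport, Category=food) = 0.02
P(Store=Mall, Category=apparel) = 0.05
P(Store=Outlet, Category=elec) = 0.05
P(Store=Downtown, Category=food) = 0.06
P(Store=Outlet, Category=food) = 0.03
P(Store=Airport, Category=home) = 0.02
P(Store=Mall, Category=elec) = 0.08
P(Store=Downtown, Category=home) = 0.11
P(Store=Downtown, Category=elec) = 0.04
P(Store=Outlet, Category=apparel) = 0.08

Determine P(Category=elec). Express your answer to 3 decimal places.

0.260

P(Category=elec) = 0.04 + 0.08 + 0.09 + 0.05 = 0.26.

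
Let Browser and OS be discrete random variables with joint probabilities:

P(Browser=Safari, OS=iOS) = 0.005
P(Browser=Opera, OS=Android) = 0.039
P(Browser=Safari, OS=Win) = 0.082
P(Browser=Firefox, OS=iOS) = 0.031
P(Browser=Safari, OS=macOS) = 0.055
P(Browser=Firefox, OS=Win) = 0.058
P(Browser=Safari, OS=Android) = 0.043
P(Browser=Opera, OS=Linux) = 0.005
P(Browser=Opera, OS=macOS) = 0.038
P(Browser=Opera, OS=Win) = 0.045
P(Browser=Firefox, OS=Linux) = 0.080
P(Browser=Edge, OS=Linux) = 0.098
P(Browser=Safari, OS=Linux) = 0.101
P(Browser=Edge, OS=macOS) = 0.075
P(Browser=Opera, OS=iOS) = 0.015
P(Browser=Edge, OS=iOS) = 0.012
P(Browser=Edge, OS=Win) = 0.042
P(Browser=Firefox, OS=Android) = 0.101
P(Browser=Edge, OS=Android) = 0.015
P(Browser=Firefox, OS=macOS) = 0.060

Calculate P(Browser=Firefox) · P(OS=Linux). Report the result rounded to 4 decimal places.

P(Browser=Firefox) = 0.058 + 0.060 + 0.080 + 0.031 + 0.101 = 0.330.
P(OS=Linux) = 0.080 + 0.101 + 0.098 + 0.005 = 0.284.
Product: 0.330 × 0.284 = 0.0937.

0.0937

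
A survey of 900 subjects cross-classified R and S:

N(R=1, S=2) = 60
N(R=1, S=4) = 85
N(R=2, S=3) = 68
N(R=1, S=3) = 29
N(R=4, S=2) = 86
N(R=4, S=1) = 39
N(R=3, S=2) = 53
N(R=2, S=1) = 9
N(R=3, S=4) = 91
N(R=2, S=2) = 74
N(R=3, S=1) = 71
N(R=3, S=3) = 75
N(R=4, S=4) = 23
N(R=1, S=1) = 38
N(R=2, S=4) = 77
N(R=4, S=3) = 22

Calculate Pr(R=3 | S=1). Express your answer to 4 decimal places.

Total with S=1: 38 + 9 + 71 + 39 = 157.
P(R=3 | S=1) = 71/157 = 0.4522.

0.4522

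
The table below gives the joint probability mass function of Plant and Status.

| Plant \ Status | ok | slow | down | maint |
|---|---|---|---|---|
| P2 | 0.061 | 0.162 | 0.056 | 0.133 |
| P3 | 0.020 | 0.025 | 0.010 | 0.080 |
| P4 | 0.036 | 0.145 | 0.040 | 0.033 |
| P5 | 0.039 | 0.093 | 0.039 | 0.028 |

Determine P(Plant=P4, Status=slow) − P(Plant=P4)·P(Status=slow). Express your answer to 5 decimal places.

P(Plant=P4) = 0.036 + 0.145 + 0.040 + 0.033 = 0.254.
P(Status=slow) = 0.162 + 0.025 + 0.145 + 0.093 = 0.425.
P(Plant=P4, Status=slow) − P(Plant=P4)P(Status=slow) = 0.145 − 0.254×0.425 = 0.03705.

0.03705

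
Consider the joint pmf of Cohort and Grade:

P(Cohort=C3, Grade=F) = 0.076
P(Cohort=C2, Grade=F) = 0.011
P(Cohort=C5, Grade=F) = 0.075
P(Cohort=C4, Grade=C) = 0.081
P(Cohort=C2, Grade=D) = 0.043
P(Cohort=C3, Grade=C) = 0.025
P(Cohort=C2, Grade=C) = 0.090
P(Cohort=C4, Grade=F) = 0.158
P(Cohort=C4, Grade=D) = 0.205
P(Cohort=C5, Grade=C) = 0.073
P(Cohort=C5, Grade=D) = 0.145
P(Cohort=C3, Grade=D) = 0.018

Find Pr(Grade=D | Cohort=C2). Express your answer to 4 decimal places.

P(Cohort=C2) = 0.090 + 0.043 + 0.011 = 0.144.
P(Grade=D | Cohort=C2) = 0.043/0.144 = 0.2986.

0.2986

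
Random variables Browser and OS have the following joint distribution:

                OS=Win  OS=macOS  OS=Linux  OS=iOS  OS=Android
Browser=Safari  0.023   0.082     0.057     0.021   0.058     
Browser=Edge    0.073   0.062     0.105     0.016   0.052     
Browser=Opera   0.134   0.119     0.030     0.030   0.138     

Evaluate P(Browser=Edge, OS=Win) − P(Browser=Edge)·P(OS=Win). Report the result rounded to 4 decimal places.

0.0022

P(Browser=Edge) = 0.073 + 0.062 + 0.105 + 0.016 + 0.052 = 0.308.
P(OS=Win) = 0.023 + 0.073 + 0.134 = 0.230.
P(Browser=Edge, OS=Win) − P(Browser=Edge)P(OS=Win) = 0.073 − 0.308×0.230 = 0.0022.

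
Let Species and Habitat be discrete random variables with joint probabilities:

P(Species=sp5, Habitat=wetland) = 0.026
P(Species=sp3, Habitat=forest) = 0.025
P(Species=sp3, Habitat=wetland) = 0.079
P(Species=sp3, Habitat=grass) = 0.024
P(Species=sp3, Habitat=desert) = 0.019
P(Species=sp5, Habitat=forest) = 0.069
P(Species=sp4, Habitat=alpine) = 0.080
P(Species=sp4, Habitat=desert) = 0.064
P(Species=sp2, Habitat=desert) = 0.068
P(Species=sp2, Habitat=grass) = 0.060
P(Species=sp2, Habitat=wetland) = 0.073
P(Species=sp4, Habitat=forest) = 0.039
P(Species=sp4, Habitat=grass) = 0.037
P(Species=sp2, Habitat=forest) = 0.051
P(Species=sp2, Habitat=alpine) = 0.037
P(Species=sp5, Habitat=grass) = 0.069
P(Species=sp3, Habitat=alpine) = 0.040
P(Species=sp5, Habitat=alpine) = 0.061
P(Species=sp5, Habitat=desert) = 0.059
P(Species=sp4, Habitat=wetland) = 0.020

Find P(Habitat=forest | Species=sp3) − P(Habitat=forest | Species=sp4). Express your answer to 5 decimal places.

-0.02881

P(Species=sp3) = 0.025 + 0.024 + 0.079 + 0.019 + 0.040 = 0.187; P(Habitat=forest | Species=sp3) = 0.025/0.187 = 0.133690.
P(Species=sp4) = 0.039 + 0.037 + 0.020 + 0.064 + 0.080 = 0.240; P(Habitat=forest | Species=sp4) = 0.039/0.240 = 0.162500.
Difference = -0.02881.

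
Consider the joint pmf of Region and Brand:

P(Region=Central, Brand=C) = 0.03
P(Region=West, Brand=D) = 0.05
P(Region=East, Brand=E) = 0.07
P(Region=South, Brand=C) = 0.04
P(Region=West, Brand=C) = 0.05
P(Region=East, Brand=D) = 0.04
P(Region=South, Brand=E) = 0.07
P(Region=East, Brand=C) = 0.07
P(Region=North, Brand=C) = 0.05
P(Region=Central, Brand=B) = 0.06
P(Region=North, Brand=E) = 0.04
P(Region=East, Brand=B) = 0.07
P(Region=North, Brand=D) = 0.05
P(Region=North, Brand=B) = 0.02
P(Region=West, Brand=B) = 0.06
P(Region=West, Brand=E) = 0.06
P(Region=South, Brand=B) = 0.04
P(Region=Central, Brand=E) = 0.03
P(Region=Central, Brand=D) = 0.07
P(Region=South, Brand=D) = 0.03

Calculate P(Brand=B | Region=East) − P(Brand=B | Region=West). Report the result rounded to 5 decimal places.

P(Region=East) = 0.07 + 0.07 + 0.04 + 0.07 = 0.25; P(Brand=B | Region=East) = 0.07/0.25 = 0.280000.
P(Region=West) = 0.06 + 0.05 + 0.05 + 0.06 = 0.22; P(Brand=B | Region=West) = 0.06/0.22 = 0.272727.
Difference = 0.00727.

0.00727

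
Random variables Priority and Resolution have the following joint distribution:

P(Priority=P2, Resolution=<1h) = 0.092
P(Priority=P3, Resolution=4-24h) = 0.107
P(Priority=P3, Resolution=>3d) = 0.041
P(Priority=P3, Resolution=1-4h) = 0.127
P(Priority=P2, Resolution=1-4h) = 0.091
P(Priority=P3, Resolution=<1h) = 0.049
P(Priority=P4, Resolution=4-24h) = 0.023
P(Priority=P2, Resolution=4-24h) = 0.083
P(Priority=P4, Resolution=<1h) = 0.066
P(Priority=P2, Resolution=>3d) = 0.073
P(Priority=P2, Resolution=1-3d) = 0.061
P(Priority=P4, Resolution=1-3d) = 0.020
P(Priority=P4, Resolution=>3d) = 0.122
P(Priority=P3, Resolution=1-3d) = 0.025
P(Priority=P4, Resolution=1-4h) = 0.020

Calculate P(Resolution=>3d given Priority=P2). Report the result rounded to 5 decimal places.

0.18250

P(Priority=P2) = 0.092 + 0.091 + 0.083 + 0.061 + 0.073 = 0.400.
P(Resolution=>3d | Priority=P2) = 0.073/0.400 = 0.18250.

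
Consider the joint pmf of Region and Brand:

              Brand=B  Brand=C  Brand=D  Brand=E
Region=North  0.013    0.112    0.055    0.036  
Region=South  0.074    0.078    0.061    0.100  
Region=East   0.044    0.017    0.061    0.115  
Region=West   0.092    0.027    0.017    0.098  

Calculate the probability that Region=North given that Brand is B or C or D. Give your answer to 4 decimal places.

P(Brand=B) = 0.013 + 0.074 + 0.044 + 0.092 = 0.223.
P(Brand=C) = 0.112 + 0.078 + 0.017 + 0.027 = 0.234.
P(Brand=D) = 0.055 + 0.061 + 0.061 + 0.017 = 0.194.
P(Brand ∈ {B, C, D}) = 0.223 + 0.234 + 0.194 = 0.651; P(Region=North, Brand ∈ {B, C, D}) = 0.013 + 0.112 + 0.055 = 0.180.
P(Region=North | Brand ∈ {B, C, D}) = 0.180/0.651 = 0.2765.

0.2765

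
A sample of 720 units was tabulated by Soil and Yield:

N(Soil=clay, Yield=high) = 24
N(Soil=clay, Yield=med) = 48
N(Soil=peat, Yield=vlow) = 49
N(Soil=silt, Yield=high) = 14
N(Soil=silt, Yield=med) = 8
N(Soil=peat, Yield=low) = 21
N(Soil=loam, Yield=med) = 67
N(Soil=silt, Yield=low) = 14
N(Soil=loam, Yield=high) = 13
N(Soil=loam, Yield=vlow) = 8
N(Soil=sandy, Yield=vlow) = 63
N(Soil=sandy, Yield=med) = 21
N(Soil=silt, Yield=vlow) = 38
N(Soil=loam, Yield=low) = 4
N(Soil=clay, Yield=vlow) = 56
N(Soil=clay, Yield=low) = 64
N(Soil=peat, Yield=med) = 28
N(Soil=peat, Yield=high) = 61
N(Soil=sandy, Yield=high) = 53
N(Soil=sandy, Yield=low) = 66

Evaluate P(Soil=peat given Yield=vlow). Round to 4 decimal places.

0.2290

Total with Yield=vlow: 63 + 8 + 56 + 38 + 49 = 214.
P(Soil=peat | Yield=vlow) = 49/214 = 0.2290.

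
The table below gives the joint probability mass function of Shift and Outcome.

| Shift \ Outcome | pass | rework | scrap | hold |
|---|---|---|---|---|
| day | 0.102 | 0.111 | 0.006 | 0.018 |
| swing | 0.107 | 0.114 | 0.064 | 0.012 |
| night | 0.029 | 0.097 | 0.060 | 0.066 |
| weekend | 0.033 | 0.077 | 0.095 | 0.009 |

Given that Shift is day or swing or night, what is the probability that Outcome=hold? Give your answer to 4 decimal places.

P(Shift=day) = 0.102 + 0.111 + 0.006 + 0.018 = 0.237.
P(Shift=swing) = 0.107 + 0.114 + 0.064 + 0.012 = 0.297.
P(Shift=night) = 0.029 + 0.097 + 0.060 + 0.066 = 0.252.
P(Shift ∈ {day, swing, night}) = 0.237 + 0.297 + 0.252 = 0.786; P(Outcome=hold, Shift ∈ {day, swing, night}) = 0.018 + 0.012 + 0.066 = 0.096.
P(Outcome=hold | Shift ∈ {day, swing, night}) = 0.096/0.786 = 0.1221.

0.1221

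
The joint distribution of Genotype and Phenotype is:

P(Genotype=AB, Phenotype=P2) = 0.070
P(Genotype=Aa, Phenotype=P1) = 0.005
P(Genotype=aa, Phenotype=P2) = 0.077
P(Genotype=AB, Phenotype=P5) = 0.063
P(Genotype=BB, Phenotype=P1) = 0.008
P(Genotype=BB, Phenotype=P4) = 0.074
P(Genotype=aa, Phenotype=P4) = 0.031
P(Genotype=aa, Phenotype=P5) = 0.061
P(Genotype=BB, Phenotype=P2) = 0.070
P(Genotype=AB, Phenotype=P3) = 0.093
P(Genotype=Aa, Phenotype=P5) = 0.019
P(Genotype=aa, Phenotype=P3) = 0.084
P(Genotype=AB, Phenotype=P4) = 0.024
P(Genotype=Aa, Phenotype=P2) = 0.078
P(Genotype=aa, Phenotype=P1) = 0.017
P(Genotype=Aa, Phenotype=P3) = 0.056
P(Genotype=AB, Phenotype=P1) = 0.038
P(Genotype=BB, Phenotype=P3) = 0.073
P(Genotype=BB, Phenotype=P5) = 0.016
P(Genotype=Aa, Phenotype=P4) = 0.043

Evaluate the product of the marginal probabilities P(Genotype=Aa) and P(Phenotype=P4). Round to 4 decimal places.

P(Genotype=Aa) = 0.005 + 0.078 + 0.056 + 0.043 + 0.019 = 0.201.
P(Phenotype=P4) = 0.043 + 0.031 + 0.024 + 0.074 = 0.172.
Product: 0.201 × 0.172 = 0.0346.

0.0346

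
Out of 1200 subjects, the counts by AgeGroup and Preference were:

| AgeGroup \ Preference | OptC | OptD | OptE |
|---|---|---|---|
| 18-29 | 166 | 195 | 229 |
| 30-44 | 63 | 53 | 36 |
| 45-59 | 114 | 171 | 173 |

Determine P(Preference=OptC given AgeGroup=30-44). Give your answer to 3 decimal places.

0.414

Total with AgeGroup=30-44: 63 + 53 + 36 = 152.
P(Preference=OptC | AgeGroup=30-44) = 63/152 = 0.414.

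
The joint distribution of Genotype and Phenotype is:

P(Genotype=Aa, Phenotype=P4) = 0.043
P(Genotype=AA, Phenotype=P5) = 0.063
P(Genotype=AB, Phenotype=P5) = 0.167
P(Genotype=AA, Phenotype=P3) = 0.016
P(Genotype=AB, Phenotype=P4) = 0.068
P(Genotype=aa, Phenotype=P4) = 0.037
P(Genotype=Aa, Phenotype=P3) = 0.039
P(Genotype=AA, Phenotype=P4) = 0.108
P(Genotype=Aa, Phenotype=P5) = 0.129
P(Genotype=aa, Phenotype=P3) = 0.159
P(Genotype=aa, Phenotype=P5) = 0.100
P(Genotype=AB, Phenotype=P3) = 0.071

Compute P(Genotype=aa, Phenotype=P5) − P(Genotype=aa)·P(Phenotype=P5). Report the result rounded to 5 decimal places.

-0.03586

P(Genotype=aa) = 0.159 + 0.037 + 0.100 = 0.296.
P(Phenotype=P5) = 0.063 + 0.129 + 0.100 + 0.167 = 0.459.
P(Genotype=aa, Phenotype=P5) − P(Genotype=aa)P(Phenotype=P5) = 0.100 − 0.296×0.459 = -0.03586.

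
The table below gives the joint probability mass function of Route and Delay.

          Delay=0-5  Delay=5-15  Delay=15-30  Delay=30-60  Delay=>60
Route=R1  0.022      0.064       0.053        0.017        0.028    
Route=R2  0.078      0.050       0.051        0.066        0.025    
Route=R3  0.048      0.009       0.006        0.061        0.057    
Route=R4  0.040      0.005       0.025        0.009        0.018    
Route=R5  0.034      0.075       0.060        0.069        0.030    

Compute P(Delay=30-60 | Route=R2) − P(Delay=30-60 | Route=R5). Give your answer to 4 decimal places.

-0.0130

P(Route=R2) = 0.078 + 0.050 + 0.051 + 0.066 + 0.025 = 0.270; P(Delay=30-60 | Route=R2) = 0.066/0.270 = 0.24444.
P(Route=R5) = 0.034 + 0.075 + 0.060 + 0.069 + 0.030 = 0.268; P(Delay=30-60 | Route=R5) = 0.069/0.268 = 0.25746.
Difference = -0.0130.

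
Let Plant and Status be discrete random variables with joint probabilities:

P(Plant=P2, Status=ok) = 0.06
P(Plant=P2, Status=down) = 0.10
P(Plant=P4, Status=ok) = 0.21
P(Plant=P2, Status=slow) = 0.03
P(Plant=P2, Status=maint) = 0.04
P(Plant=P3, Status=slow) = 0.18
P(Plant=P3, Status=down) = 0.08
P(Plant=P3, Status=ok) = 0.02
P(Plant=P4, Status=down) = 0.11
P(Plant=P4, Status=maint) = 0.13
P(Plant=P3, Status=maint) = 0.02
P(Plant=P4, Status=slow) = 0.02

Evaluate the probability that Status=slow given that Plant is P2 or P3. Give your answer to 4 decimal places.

P(Plant=P2) = 0.06 + 0.03 + 0.10 + 0.04 = 0.23.
P(Plant=P3) = 0.02 + 0.18 + 0.08 + 0.02 = 0.30.
P(Plant ∈ {P2, P3}) = 0.23 + 0.30 = 0.53; P(Status=slow, Plant ∈ {P2, P3}) = 0.03 + 0.18 = 0.21.
P(Status=slow | Plant ∈ {P2, P3}) = 0.21/0.53 = 0.3962.

0.3962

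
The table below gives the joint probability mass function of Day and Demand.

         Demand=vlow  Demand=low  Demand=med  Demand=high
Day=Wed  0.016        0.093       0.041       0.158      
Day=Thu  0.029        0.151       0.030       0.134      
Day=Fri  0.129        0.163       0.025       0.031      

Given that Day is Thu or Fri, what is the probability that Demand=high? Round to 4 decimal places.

0.2384

P(Day=Thu) = 0.029 + 0.151 + 0.030 + 0.134 = 0.344.
P(Day=Fri) = 0.129 + 0.163 + 0.025 + 0.031 = 0.348.
P(Day ∈ {Thu, Fri}) = 0.344 + 0.348 = 0.692; P(Demand=high, Day ∈ {Thu, Fri}) = 0.134 + 0.031 = 0.165.
P(Demand=high | Day ∈ {Thu, Fri}) = 0.165/0.692 = 0.2384.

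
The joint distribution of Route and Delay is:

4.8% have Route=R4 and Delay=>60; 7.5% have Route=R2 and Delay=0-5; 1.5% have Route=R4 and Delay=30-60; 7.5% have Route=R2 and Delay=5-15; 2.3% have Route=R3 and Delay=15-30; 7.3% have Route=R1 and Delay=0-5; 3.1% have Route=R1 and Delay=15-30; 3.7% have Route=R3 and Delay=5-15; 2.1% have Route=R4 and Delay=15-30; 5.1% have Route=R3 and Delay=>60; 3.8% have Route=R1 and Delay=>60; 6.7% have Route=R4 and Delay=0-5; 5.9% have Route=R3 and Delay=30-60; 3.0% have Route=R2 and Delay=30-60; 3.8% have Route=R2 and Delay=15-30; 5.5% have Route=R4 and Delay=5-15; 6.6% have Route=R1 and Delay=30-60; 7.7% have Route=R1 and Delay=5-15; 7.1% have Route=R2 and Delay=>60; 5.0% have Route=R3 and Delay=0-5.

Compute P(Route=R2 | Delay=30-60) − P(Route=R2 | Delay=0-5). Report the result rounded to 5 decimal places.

P(Delay=30-60) = 0.066 + 0.030 + 0.059 + 0.015 = 0.170; P(Route=R2 | Delay=30-60) = 0.030/0.170 = 0.176471.
P(Delay=0-5) = 0.073 + 0.075 + 0.050 + 0.067 = 0.265; P(Route=R2 | Delay=0-5) = 0.075/0.265 = 0.283019.
Difference = -0.10655.

-0.10655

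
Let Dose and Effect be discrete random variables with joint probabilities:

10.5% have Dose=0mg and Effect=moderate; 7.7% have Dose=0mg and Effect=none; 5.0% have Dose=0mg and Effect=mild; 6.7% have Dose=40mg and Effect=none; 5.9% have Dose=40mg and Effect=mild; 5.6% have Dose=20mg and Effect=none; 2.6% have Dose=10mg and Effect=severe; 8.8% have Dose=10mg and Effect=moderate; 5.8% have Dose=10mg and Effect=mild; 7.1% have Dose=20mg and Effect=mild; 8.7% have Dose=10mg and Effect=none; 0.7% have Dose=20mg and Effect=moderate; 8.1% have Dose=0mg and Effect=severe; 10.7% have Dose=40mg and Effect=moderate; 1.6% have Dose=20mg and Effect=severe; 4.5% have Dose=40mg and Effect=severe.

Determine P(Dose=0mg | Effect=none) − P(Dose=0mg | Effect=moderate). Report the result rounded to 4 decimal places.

P(Effect=none) = 0.077 + 0.087 + 0.056 + 0.067 = 0.287; P(Dose=0mg | Effect=none) = 0.077/0.287 = 0.26829.
P(Effect=moderate) = 0.105 + 0.088 + 0.007 + 0.107 = 0.307; P(Dose=0mg | Effect=moderate) = 0.105/0.307 = 0.34202.
Difference = -0.0737.

-0.0737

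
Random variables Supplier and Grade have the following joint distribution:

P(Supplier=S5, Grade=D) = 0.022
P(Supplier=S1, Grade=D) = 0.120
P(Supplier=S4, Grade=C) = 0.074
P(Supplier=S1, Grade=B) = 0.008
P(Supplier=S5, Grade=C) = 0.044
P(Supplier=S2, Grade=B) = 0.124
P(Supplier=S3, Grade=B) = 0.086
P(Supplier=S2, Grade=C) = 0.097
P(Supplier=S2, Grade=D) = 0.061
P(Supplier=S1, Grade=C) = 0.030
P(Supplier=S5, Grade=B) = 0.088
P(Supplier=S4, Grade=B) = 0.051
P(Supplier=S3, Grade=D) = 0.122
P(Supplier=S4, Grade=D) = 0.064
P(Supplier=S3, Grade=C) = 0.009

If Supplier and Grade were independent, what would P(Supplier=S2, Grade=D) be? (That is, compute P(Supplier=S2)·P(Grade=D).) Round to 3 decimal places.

0.110

P(Supplier=S2) = 0.124 + 0.097 + 0.061 = 0.282.
P(Grade=D) = 0.120 + 0.061 + 0.122 + 0.064 + 0.022 = 0.389.
Product: 0.282 × 0.389 = 0.110.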